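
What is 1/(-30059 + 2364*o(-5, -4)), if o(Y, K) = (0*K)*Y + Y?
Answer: -1/41879 ≈ -2.3878e-5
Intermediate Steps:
o(Y, K) = Y (o(Y, K) = 0*Y + Y = 0 + Y = Y)
1/(-30059 + 2364*o(-5, -4)) = 1/(-30059 + 2364*(-5)) = 1/(-30059 - 11820) = 1/(-41879) = -1/41879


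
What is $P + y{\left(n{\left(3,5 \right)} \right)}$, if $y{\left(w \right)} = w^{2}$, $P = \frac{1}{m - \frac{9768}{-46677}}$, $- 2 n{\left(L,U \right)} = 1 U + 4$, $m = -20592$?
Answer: $\frac{6487834799}{320387672} \approx 20.25$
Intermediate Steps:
$n{\left(L,U \right)} = -2 - \frac{U}{2}$ ($n{\left(L,U \right)} = - \frac{1 U + 4}{2} = - \frac{U + 4}{2} = - \frac{4 + U}{2} = -2 - \frac{U}{2}$)
$P = - \frac{15559}{320387672}$ ($P = \frac{1}{-20592 - \frac{9768}{-46677}} = \frac{1}{-20592 - - \frac{3256}{15559}} = \frac{1}{-20592 + \frac{3256}{15559}} = \frac{1}{- \frac{320387672}{15559}} = - \frac{15559}{320387672} \approx -4.8563 \cdot 10^{-5}$)
$P + y{\left(n{\left(3,5 \right)} \right)} = - \frac{15559}{320387672} + \left(-2 - \frac{5}{2}\right)^{2} = - \frac{15559}{320387672} + \left(- \frac{9}{2}\right)^{2} = - \frac{15559}{320387672} + \frac{81}{4} = \frac{6487834799}{320387672}$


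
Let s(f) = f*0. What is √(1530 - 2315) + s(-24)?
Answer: I*√785 ≈ 28.018*I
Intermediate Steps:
s(f) = 0
√(1530 - 2315) + s(-24) = √(1530 - 2315) + 0 = √(-785) + 0 = I*√785 + 0 = I*√785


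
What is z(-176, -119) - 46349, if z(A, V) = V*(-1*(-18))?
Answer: -48491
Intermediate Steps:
z(A, V) = 18*V (z(A, V) = V*18 = 18*V)
z(-176, -119) - 46349 = 18*(-119) - 46349 = -2142 - 46349 = -48491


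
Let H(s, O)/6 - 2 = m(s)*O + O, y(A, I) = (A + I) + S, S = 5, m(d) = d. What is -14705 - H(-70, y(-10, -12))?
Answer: -21755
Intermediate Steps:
y(A, I) = 5 + A + I (y(A, I) = (A + I) + 5 = 5 + A + I)
H(s, O) = 12 + 6*O + 6*O*s (H(s, O) = 12 + 6*(s*O + O) = 12 + 6*(O*s + O) = 12 + 6*(O + O*s) = 12 + (6*O + 6*O*s) = 12 + 6*O + 6*O*s)
-14705 - H(-70, y(-10, -12)) = -14705 - (12 + 6*(5 - 10 - 12) + 6*(5 - 10 - 12)*(-70)) = -14705 - (12 + 6*(-17) + 6*(-17)*(-70)) = -14705 - (12 - 102 + 7140) = -14705 - 1*7050 = -14705 - 7050 = -21755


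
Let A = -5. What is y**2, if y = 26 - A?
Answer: 961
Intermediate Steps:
y = 31 (y = 26 - 1*(-5) = 26 + 5 = 31)
y**2 = 31**2 = 961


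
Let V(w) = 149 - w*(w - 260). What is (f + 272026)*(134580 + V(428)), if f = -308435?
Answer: -2287395425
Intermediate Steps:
V(w) = 149 - w*(-260 + w)
(f + 272026)*(134580 + V(428)) = (-308435 + 272026)*(134580 + (149 - 1*428**2 + 260*428)) = -36409*(134580 + (149 - 1*183184 + 111280)) = -36409*(134580 + (149 - 183184 + 111280)) = -36409*(134580 - 71755) = -36409*62825 = -2287395425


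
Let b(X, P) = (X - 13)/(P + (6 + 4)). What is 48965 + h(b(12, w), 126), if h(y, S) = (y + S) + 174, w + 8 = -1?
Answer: 49264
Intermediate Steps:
w = -9 (w = -8 - 1 = -9)
b(X, P) = (-13 + X)/(10 + P) (b(X, P) = (-13 + X)/(P + 10) = (-13 + X)/(10 + P))
h(y, S) = 174 + S + y (h(y, S) = (S + y) + 174 = 174 + S + y)
48965 + h(b(12, w), 126) = 48965 + (174 + 126 + (-13 + 12)/(10 - 9)) = 48965 + (174 + 126 - 1/1) = 48965 + (174 + 126 + 1*(-1)) = 48965 + (174 + 126 - 1) = 48965 + 299 = 49264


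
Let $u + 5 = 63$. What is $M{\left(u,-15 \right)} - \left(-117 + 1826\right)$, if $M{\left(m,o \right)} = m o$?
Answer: $-2579$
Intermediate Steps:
$u = 58$ ($u = -5 + 63 = 58$)
$M{\left(u,-15 \right)} - \left(-117 + 1826\right) = 58 \left(-15\right) - \left(-117 + 1826\right) = -870 - 1709 = -2579$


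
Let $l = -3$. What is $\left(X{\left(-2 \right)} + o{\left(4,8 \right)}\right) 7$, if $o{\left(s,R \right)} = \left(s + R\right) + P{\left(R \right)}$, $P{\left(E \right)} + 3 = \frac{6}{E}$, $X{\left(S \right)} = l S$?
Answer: $\frac{441}{4} \approx 110.25$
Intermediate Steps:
$X{\left(S \right)} = - 3 S$
$P{\left(E \right)} = -3 + \frac{6}{E}$
$o{\left(s,R \right)} = -3 + R + s + \frac{6}{R}$ ($o{\left(s,R \right)} = \left(s + R\right) - \left(3 - \frac{6}{R}\right) = \left(R + s\right) - \left(3 - \frac{6}{R}\right) = -3 + R + s + \frac{6}{R}$)
$\left(X{\left(-2 \right)} + o{\left(4,8 \right)}\right) 7 = \left(\left(-3\right) \left(-2\right) + \left(-3 + 8 + 4 + \frac{6}{8}\right)\right) 7 = \left(6 + \left(-3 + 8 + 4 + 6 \cdot \frac{1}{8}\right)\right) 7 = \left(6 + \left(-3 + 8 + 4 + \frac{3}{4}\right)\right) 7 = \left(6 + \frac{39}{4}\right) 7 = \frac{63}{4} \cdot 7 = \frac{441}{4}$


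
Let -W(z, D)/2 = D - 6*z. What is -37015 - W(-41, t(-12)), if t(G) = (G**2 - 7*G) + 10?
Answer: -36047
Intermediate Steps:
t(G) = 10 + G**2 - 7*G
W(z, D) = -2*D + 12*z (W(z, D) = -2*(D - 6*z) = -2*D + 12*z)
-37015 - W(-41, t(-12)) = -37015 - (-2*(10 + (-12)**2 - 7*(-12)) + 12*(-41)) = -37015 - (-2*(10 + 144 + 84) - 492) = -37015 - (-2*238 - 492) = -37015 - (-476 - 492) = -37015 - 1*(-968) = -37015 + 968 = -36047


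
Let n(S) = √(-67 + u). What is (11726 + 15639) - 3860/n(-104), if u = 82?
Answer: 27365 - 772*√15/3 ≈ 26368.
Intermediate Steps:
n(S) = √15 (n(S) = √(-67 + 82) = √15)
(11726 + 15639) - 3860/n(-104) = (11726 + 15639) - 3860*√15/15 = 27365 - 772*√15/3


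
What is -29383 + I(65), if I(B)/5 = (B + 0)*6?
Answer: -27433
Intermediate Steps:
I(B) = 30*B (I(B) = 5*((B + 0)*6) = 5*(B*6) = 5*(6*B) = 30*B)
-29383 + I(65) = -29383 + 30*65 = -29383 + 1950 = -27433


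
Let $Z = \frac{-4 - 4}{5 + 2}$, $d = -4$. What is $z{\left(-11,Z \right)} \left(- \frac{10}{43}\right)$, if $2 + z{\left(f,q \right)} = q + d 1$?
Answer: $\frac{500}{301} \approx 1.6611$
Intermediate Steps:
$Z = - \frac{8}{7} \approx -1.1429$
$z{\left(f,q \right)} = -6 + q$ ($z{\left(f,q \right)} = -2 + \left(q - 4\right) = -2 + \left(-4 + q\right) = -6 + q$)
$z{\left(-11,Z \right)} \left(- \frac{10}{43}\right) = \left(-6 - \frac{8}{7}\right) \left(- \frac{10}{43}\right) = - \frac{50 \left(\left(-10\right) \frac{1}{43}\right)}{7} = \left(- \frac{50}{7}\right) \left(- \frac{10}{43}\right) = \frac{500}{301}$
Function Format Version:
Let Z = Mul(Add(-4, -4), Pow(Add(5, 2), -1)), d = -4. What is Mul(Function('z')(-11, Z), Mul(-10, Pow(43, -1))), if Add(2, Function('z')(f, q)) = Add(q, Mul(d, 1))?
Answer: Rational(500, 301) ≈ 1.6611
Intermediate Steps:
Z = Rational(-8, 7) (Z = Mul(-8, Pow(7, -1)) = Mul(-8, Rational(1, 7)) = Rational(-8, 7) ≈ -1.1429)
Function('z')(f, q) = Add(-6, q) (Function('z')(f, q) = Add(-2, Add(q, Mul(-4, 1))) = Add(-2, Add(q, -4)) = Add(-2, Add(-4, q)) = Add(-6, q))
Mul(Function('z')(-11, Z), Mul(-10, Pow(43, -1))) = Mul(Add(-6, Rational(-8, 7)), Mul(-10, Pow(43, -1))) = Mul(Rational(-50, 7), Mul(-10, Rational(1, 43))) = Mul(Rational(-50, 7), Rational(-10, 43)) = Rational(500, 301)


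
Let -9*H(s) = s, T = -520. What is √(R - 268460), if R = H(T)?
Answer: 2*I*√603905/3 ≈ 518.08*I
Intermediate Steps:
H(s) = -s/9
R = 520/9 (R = -⅑*(-520) = 520/9 ≈ 57.778)
√(R - 268460) = √(520/9 - 268460) = √(-2415620/9) = 2*I*√603905/3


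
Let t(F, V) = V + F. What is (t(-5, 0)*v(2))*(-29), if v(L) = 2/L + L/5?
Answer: 203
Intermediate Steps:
t(F, V) = F + V
v(L) = 2/L + L/5 (v(L) = 2/L + L*(1/5) = 2/L + L/5)
(t(-5, 0)*v(2))*(-29) = ((-5 + 0)*(2/2 + (1/5)*2))*(-29) = -5*(2*(1/2) + 2/5)*(-29) = -5*(1 + 2/5)*(-29) = -5*7/5*(-29) = -7*(-29) = 203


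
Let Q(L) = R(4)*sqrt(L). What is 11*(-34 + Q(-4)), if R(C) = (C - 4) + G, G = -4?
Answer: -374 - 88*I ≈ -374.0 - 88.0*I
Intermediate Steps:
R(C) = -8 + C (R(C) = (C - 4) - 4 = (-4 + C) - 4 = -8 + C)
Q(L) = -4*sqrt(L) (Q(L) = (-8 + 4)*sqrt(L) = -4*sqrt(L))
11*(-34 + Q(-4)) = 11*(-34 - 8*I) = -374 - 88*I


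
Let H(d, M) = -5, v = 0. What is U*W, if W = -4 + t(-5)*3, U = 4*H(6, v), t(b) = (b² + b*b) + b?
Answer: -2620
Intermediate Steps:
t(b) = b + 2*b² (t(b) = (b² + b²) + b = 2*b² + b = b + 2*b²)
U = -20 (U = 4*(-5) = -20)
W = 131 (W = -4 - 5*(1 + 2*(-5))*3 = -4 - 5*(1 - 10)*3 = -4 - 5*(-9)*3 = -4 + 45*3 = -4 + 135 = 131)
U*W = -20*131 = -2620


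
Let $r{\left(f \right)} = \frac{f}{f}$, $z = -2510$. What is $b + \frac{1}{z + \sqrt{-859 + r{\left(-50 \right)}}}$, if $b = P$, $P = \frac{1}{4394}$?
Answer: $\frac{\sqrt{858} - 1884 i}{4394 \left(\sqrt{858} + 2510 i\right)} \approx -0.00017077 - 4.6488 \cdot 10^{-6} i$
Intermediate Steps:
$r{\left(f \right)} = 1$
$P = \frac{1}{4394} \approx 0.00022758$
$b = \frac{1}{4394} \approx 0.00022758$
$b + \frac{1}{z + \sqrt{-859 + r{\left(-50 \right)}}} = \frac{1}{4394} + \frac{1}{-2510 + \sqrt{-859 + 1}} = \frac{1}{4394} + \frac{1}{-2510 + \sqrt{-858}} = \frac{1}{4394} + \frac{1}{-2510 + i \sqrt{858}}$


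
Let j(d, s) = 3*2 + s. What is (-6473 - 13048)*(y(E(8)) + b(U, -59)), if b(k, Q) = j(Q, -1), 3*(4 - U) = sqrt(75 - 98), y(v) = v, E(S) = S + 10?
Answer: -448983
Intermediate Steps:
E(S) = 10 + S
j(d, s) = 6 + s
U = 4 - I*sqrt(23)/3 (U = 4 - sqrt(75 - 98)/3 = 4 - I*sqrt(23)/3 ≈ 4.0 - 1.5986*I)
b(k, Q) = 5 (b(k, Q) = 6 - 1 = 5)
(-6473 - 13048)*(y(E(8)) + b(U, -59)) = (-6473 - 13048)*((10 + 8) + 5) = -19521*(18 + 5) = -19521*23 = -448983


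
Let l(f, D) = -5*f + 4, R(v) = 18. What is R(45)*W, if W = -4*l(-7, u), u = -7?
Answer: -2808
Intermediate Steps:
l(f, D) = 4 - 5*f
W = -156 (W = -4*(4 - 5*(-7)) = -4*(4 + 35) = -4*39 = -156)
R(45)*W = 18*(-156) = -2808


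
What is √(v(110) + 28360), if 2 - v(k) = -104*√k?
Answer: √(28362 + 104*√110) ≈ 171.62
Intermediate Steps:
v(k) = 2 + 104*√k (v(k) = 2 - (-104)*√k = 2 + 104*√k)
√(v(110) + 28360) = √((2 + 104*√110) + 28360) = √(28362 + 104*√110)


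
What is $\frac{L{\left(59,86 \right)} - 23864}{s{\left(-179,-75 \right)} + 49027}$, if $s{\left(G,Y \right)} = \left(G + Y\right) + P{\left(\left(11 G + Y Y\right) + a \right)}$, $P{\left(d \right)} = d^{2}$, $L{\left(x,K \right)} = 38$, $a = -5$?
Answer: $- \frac{1083}{608117} \approx -0.0017809$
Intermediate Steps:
$s{\left(G,Y \right)} = G + Y + \left(-5 + Y^{2} + 11 G\right)^{2}$ ($s{\left(G,Y \right)} = \left(G + Y\right) + \left(\left(11 G + Y Y\right) - 5\right)^{2} = \left(G + Y\right) + \left(\left(11 G + Y^{2}\right) - 5\right)^{2} = \left(G + Y\right) + \left(\left(Y^{2} + 11 G\right) - 5\right)^{2} = \left(G + Y\right) + \left(-5 + Y^{2} + 11 G\right)^{2} = G + Y + \left(-5 + Y^{2} + 11 G\right)^{2}$)
$\frac{L{\left(59,86 \right)} - 23864}{s{\left(-179,-75 \right)} + 49027} = \frac{38 - 23864}{\left(-179 - 75 + \left(-5 + \left(-75\right)^{2} + 11 \left(-179\right)\right)^{2}\right) + 49027} = - \frac{23826}{\left(-179 - 75 + \left(-5 + 5625 - 1969\right)^{2}\right) + 49027} = - \frac{23826}{\left(-179 - 75 + 3651^{2}\right) + 49027} = - \frac{23826}{\left(-179 - 75 + 13329801\right) + 49027} = - \frac{23826}{13329547 + 49027} = - \frac{23826}{13378574} = \left(-23826\right) \frac{1}{13378574} = - \frac{1083}{608117}$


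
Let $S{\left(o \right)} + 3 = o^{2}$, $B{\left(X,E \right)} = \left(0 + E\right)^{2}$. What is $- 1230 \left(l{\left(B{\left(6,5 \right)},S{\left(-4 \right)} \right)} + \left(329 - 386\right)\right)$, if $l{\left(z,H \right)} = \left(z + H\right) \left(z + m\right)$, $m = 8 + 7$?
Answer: $-1799490$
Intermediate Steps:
$B{\left(X,E \right)} = E^{2}$
$m = 15$
$S{\left(o \right)} = -3 + o^{2}$
$l{\left(z,H \right)} = \left(15 + z\right) \left(H + z\right)$ ($l{\left(z,H \right)} = \left(z + H\right) \left(z + 15\right) = \left(H + z\right) \left(15 + z\right) = \left(15 + z\right) \left(H + z\right)$)
$- 1230 \left(l{\left(B{\left(6,5 \right)},S{\left(-4 \right)} \right)} + \left(329 - 386\right)\right) = - 1230 \left(\left(\left(5^{2}\right)^{2} + 15 \left(-3 + \left(-4\right)^{2}\right) + 15 \cdot 5^{2} + \left(-3 + \left(-4\right)^{2}\right) 5^{2}\right) + \left(329 - 386\right)\right) = - 1230 \left(\left(25^{2} + 15 \left(-3 + 16\right) + 15 \cdot 25 + \left(-3 + 16\right) 25\right) + \left(329 - 386\right)\right) = - 1230 \left(\left(625 + 15 \cdot 13 + 375 + 13 \cdot 25\right) - 57\right) = - 1230 \left(\left(625 + 195 + 375 + 325\right) - 57\right) = - 1230 \left(1520 - 57\right) = \left(-1230\right) 1463 = -1799490$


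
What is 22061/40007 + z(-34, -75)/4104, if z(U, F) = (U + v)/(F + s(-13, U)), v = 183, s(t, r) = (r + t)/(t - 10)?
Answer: 151786237243/275508685584 ≈ 0.55093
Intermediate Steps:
s(t, r) = (r + t)/(-10 + t)
z(U, F) = (183 + U)/(13/23 + F - U/23) (z(U, F) = (U + 183)/(F + (U - 13)/(-10 - 13)) = (183 + U)/(F + (-13 + U)/(-23)) = (183 + U)/(F - (-13 + U)/23) = (183 + U)/(F + (13/23 - U/23)) = (183 + U)/(13/23 + F - U/23))
22061/40007 + z(-34, -75)/4104 = 22061/40007 + (23*(183 - 34)/(13 - 1*(-34) + 23*(-75)))/4104 = 22061*(1/40007) + (23*149/(13 + 34 - 1725))*(1/4104) = 22061/40007 + (23*149/(-1678))*(1/4104) = 22061/40007 + (23*(-1/1678)*149)*(1/4104) = 22061/40007 - 3427/1678*1/4104 = 22061/40007 - 3427/6886512 = 151786237243/275508685584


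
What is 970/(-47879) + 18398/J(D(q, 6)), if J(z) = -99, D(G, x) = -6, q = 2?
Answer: -880973872/4740021 ≈ -185.86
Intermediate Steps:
970/(-47879) + 18398/J(D(q, 6)) = 970/(-47879) + 18398/(-99) = 970*(-1/47879) + 18398*(-1/99) = -970/47879 - 18398/99 = -880973872/4740021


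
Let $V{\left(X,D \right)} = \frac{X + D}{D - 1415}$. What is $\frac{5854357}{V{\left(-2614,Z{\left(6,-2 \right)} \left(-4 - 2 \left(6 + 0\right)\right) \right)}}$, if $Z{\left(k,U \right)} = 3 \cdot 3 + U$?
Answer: $\frac{8939603139}{2726} \approx 3.2794 \cdot 10^{6}$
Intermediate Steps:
$Z{\left(k,U \right)} = 9 + U$
$V{\left(X,D \right)} = \frac{D + X}{-1415 + D}$
$\frac{5854357}{V{\left(-2614,Z{\left(6,-2 \right)} \left(-4 - 2 \left(6 + 0\right)\right) \right)}} = \frac{5854357}{\frac{1}{-1415 + \left(9 - 2\right) \left(-4 - 2 \left(6 + 0\right)\right)} \left(\left(9 - 2\right) \left(-4 - 2 \left(6 + 0\right)\right) - 2614\right)} = \frac{5854357}{\frac{1}{-1415 + 7 \left(-4 - 12\right)} \left(7 \left(-4 - 12\right) - 2614\right)} = \frac{5854357}{\frac{1}{-1415 + 7 \left(-16\right)} \left(7 \left(-16\right) - 2614\right)} = \frac{5854357}{\frac{1}{-1415 - 112} \left(-112 - 2614\right)} = \frac{5854357}{\frac{1}{-1527} \left(-2726\right)} = \frac{5854357}{\left(- \frac{1}{1527}\right) \left(-2726\right)} = \frac{5854357}{\frac{2726}{1527}} = 5854357 \cdot \frac{1527}{2726} = \frac{8939603139}{2726}$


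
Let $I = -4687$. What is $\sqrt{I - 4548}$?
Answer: $i \sqrt{9235} \approx 96.099 i$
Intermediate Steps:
$\sqrt{I - 4548} = \sqrt{-4687 - 4548} = \sqrt{-9235} = i \sqrt{9235}$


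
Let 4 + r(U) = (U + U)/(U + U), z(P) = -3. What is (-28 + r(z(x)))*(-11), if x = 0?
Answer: 341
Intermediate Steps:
r(U) = -3 (r(U) = -4 + (U + U)/(U + U) = -4 + (2*U)/((2*U)) = -4 + (2*U)*(1/(2*U)) = -4 + 1 = -3)
(-28 + r(z(x)))*(-11) = (-28 - 3)*(-11) = -31*(-11) = 341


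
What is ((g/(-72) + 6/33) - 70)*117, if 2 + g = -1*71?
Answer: -708409/88 ≈ -8050.1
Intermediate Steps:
g = -73 (g = -2 - 1*71 = -2 - 71 = -73)
((g/(-72) + 6/33) - 70)*117 = ((-73/(-72) + 6/33) - 70)*117 = ((-73*(-1/72) + 6*(1/33)) - 70)*117 = ((73/72 + 2/11) - 70)*117 = (947/792 - 70)*117 = -54493/792*117 = -708409/88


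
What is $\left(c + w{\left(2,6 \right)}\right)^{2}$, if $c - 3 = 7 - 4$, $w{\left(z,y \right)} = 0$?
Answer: $36$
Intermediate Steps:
$c = 6$ ($c = 3 + \left(7 - 4\right) = 3 + 3 = 6$)
$\left(c + w{\left(2,6 \right)}\right)^{2} = \left(6 + 0\right)^{2} = 6^{2} = 36$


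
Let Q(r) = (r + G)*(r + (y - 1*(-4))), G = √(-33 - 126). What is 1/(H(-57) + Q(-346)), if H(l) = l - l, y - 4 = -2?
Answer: 173/20378750 + I*√159/40757500 ≈ 8.4892e-6 + 3.0938e-7*I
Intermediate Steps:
y = 2 (y = 4 - 2 = 2)
H(l) = 0
G = I*√159 (G = √(-159) = I*√159 ≈ 12.61*I)
Q(r) = (6 + r)*(r + I*√159) (Q(r) = (r + I*√159)*(r + (2 - 1*(-4))) = (r + I*√159)*(r + (2 + 4)) = (r + I*√159)*(r + 6) = (r + I*√159)*(6 + r) = (6 + r)*(r + I*√159))
1/(H(-57) + Q(-346)) = 1/(0 + ((-346)² + 6*(-346) + 6*I*√159 + I*(-346)*√159)) = 1/(0 + (119716 - 2076 + 6*I*√159 - 346*I*√159)) = 1/(0 + (117640 - 340*I*√159)) = 1/(117640 - 340*I*√159)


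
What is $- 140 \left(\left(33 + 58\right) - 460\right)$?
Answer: $51660$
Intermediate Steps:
$- 140 \left(\left(33 + 58\right) - 460\right) = - 140 \left(91 - 460\right) = \left(-140\right) \left(-369\right) = 51660$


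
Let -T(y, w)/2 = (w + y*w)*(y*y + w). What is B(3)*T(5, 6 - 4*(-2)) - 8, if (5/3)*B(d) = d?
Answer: -59008/5 ≈ -11802.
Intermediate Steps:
B(d) = 3*d/5
T(y, w) = -2*(w + y**2)*(w + w*y) (T(y, w) = -2*(w + y*w)*(y*y + w) = -2*(w + w*y)*(y**2 + w) = -2*(w + w*y)*(w + y**2) = -2*(w + y**2)*(w + w*y))
B(3)*T(5, 6 - 4*(-2)) - 8 = ((3/5)*3)*(-2*(6 - 4*(-2))*((6 - 4*(-2)) + 5**2 + 5**3 + (6 - 4*(-2))*5)) - 8 = 9*(-2*(6 - 1*(-8))*((6 - 1*(-8)) + 25 + 125 + (6 - 1*(-8))*5))/5 - 8 = 9*(-2*(6 + 8)*((6 + 8) + 25 + 125 + (6 + 8)*5))/5 - 8 = 9*(-2*14*(14 + 25 + 125 + 14*5))/5 - 8 = 9*(-2*14*(14 + 25 + 125 + 70))/5 - 8 = 9*(-2*14*234)/5 - 8 = (9/5)*(-6552) - 8 = -58968/5 - 8 = -59008/5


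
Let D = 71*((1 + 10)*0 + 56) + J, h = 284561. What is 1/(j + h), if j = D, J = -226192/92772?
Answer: 23193/6691982093 ≈ 3.4658e-6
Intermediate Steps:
J = -56548/23193 (J = -226192*1/92772 = -56548/23193 ≈ -2.4381)
D = 92158820/23193 (D = 71*((1 + 10)*0 + 56) - 56548/23193 = 71*(11*0 + 56) - 56548/23193 = 71*(0 + 56) - 56548/23193 = 71*56 - 56548/23193 = 3976 - 56548/23193 = 92158820/23193 ≈ 3973.6)
j = 92158820/23193 ≈ 3973.6
1/(j + h) = 1/(92158820/23193 + 284561) = 1/(6691982093/23193) = 23193/6691982093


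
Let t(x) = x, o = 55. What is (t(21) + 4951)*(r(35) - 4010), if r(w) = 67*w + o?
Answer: -8004920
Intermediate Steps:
r(w) = 55 + 67*w (r(w) = 67*w + 55 = 55 + 67*w)
(t(21) + 4951)*(r(35) - 4010) = (21 + 4951)*((55 + 67*35) - 4010) = 4972*((55 + 2345) - 4010) = 4972*(2400 - 4010) = 4972*(-1610) = -8004920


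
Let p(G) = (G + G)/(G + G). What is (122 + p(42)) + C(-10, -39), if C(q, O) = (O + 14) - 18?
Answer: 80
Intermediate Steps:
C(q, O) = -4 + O (C(q, O) = (14 + O) - 18 = -4 + O)
p(G) = 1 (p(G) = (2*G)/((2*G)) = (2*G)*(1/(2*G)) = 1)
(122 + p(42)) + C(-10, -39) = (122 + 1) + (-4 - 39) = 123 - 43 = 80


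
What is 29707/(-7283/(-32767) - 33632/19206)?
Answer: -9347649210207/481071223 ≈ -19431.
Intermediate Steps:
29707/(-7283/(-32767) - 33632/19206) = 29707/(-7283*(-1/32767) - 33632*1/19206) = 29707/(7283/32767 - 16816/9603) = 29707/(-481071223/314661501) = 29707*(-314661501/481071223) = -9347649210207/481071223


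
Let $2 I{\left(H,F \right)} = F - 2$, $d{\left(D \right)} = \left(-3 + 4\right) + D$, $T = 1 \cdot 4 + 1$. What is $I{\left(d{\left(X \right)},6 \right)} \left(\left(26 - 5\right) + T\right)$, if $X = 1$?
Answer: $52$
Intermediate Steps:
$T = 5$ ($T = 4 + 1 = 5$)
$d{\left(D \right)} = 1 + D$
$I{\left(H,F \right)} = -1 + \frac{F}{2}$ ($I{\left(H,F \right)} = \frac{F - 2}{2} = \frac{-2 + F}{2} = -1 + \frac{F}{2}$)
$I{\left(d{\left(X \right)},6 \right)} \left(\left(26 - 5\right) + T\right) = \left(-1 + \frac{1}{2} \cdot 6\right) \left(\left(26 - 5\right) + 5\right) = \left(-1 + 3\right) \left(21 + 5\right) = 2 \cdot 26 = 52$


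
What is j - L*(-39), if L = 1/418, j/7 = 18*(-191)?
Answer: -10059549/418 ≈ -24066.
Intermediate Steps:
j = -24066 (j = 7*(18*(-191)) = 7*(-3438) = -24066)
L = 1/418 ≈ 0.0023923
j - L*(-39) = -24066 - (-39)/418 = -24066 - 1*(-39/418) = -24066 + 39/418 = -10059549/418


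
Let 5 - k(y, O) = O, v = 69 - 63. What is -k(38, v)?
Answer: 1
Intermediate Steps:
v = 6
k(y, O) = 5 - O
-k(38, v) = -(5 - 1*6) = -(5 - 6) = -1*(-1) = 1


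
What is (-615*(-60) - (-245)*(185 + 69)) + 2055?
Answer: 101185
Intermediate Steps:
(-615*(-60) - (-245)*(185 + 69)) + 2055 = (36900 - (-245)*254) + 2055 = (36900 - 1*(-62230)) + 2055 = (36900 + 62230) + 2055 = 99130 + 2055 = 101185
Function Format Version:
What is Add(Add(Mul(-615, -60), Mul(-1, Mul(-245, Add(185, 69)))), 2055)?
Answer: 101185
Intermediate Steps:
Add(Add(Mul(-615, -60), Mul(-1, Mul(-245, Add(185, 69)))), 2055) = Add(Add(36900, Mul(-1, Mul(-245, 254))), 2055) = Add(Add(36900, Mul(-1, -62230)), 2055) = Add(Add(36900, 62230), 2055) = Add(99130, 2055) = 101185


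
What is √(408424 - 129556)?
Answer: 2*√69717 ≈ 528.08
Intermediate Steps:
√(408424 - 129556) = √278868 = 2*√69717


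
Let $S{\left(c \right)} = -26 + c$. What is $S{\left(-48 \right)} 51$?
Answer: $-3774$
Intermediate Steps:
$S{\left(-48 \right)} 51 = \left(-26 - 48\right) 51 = \left(-74\right) 51 = -3774$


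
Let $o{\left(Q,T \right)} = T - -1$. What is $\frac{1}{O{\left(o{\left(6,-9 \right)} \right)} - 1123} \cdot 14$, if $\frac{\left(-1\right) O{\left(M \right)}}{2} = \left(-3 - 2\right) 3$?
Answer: $- \frac{14}{1093} \approx -0.012809$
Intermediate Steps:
$o{\left(Q,T \right)} = 1 + T$ ($o{\left(Q,T \right)} = T + 1 = 1 + T$)
$O{\left(M \right)} = 30$ ($O{\left(M \right)} = - 2 \left(-3 - 2\right) 3 = - 2 \left(\left(-5\right) 3\right) = \left(-2\right) \left(-15\right) = 30$)
$\frac{1}{O{\left(o{\left(6,-9 \right)} \right)} - 1123} \cdot 14 = \frac{1}{30 - 1123} \cdot 14 = \frac{1}{-1093} \cdot 14 = \left(- \frac{1}{1093}\right) 14 = - \frac{14}{1093}$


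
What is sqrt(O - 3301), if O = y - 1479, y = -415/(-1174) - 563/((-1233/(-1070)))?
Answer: I*sqrt(1226545506323390)/482514 ≈ 72.583*I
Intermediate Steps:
y = -706717645/1447542 (y = -415*(-1/1174) - 563/((-1233*(-1/1070))) = 415/1174 - 563/1233/1070 = 415/1174 - 563*1070/1233 = 415/1174 - 602410/1233 = -706717645/1447542 ≈ -488.22)
O = -2847632263/1447542 (O = -706717645/1447542 - 1479 = -2847632263/1447542 ≈ -1967.2)
sqrt(O - 3301) = sqrt(-2847632263/1447542 - 3301) = sqrt(-7625968405/1447542) = I*sqrt(1226545506323390)/482514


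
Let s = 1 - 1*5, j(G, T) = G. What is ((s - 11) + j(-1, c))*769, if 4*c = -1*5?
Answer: -12304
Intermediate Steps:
c = -5/4 (c = (-1*5)/4 = (¼)*(-5) = -5/4 ≈ -1.2500)
s = -4 (s = 1 - 5 = -4)
((s - 11) + j(-1, c))*769 = ((-4 - 11) - 1)*769 = (-15 - 1)*769 = -16*769 = -12304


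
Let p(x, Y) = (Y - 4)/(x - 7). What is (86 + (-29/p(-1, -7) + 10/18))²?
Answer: 42003361/9801 ≈ 4285.6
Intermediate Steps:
p(x, Y) = (-4 + Y)/(-7 + x)
(86 + (-29/p(-1, -7) + 10/18))² = (86 + (-29*(-7 - 1)/(-4 - 7) + 10/18))² = (86 + (-29/(-11/(-8)) + 10*(1/18)))² = (86 + (-29/((-⅛*(-11))) + 5/9))² = (86 + (-29/11/8 + 5/9))² = (86 + (-29*8/11 + 5/9))² = (86 + (-232/11 + 5/9))² = (86 - 2033/99)² = (6481/99)² = 42003361/9801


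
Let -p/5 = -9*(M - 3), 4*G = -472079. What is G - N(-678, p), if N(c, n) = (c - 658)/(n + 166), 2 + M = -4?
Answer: -112832225/956 ≈ -1.1803e+5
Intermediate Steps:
G = -472079/4 (G = (1/4)*(-472079) = -472079/4 ≈ -1.1802e+5)
M = -6 (M = -2 - 4 = -6)
p = -405 (p = -(-45)*(-6 - 3) = -(-45)*(-9) = -5*81 = -405)
N(c, n) = (-658 + c)/(166 + n)
G - N(-678, p) = -472079/4 - (-658 - 678)/(166 - 405) = -472079/4 - (-1336)/(-239) = -472079/4 - (-1)*(-1336)/239 = -472079/4 - 1*1336/239 = -472079/4 - 1336/239 = -112832225/956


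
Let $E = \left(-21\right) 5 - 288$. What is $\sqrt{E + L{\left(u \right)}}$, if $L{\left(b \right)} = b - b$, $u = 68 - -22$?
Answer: $i \sqrt{393} \approx 19.824 i$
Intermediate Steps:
$u = 90$ ($u = 68 + 22 = 90$)
$E = -393$ ($E = -105 - 288 = -393$)
$L{\left(b \right)} = 0$
$\sqrt{E + L{\left(u \right)}} = \sqrt{-393 + 0} = \sqrt{-393} = i \sqrt{393}$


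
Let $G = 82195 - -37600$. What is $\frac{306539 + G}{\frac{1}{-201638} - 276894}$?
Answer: $- \frac{85965135092}{55832352373} \approx -1.5397$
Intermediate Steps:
$G = 119795$ ($G = 82195 + 37600 = 119795$)
$\frac{306539 + G}{\frac{1}{-201638} - 276894} = \frac{306539 + 119795}{\frac{1}{-201638} - 276894} = \frac{426334}{- \frac{1}{201638} - 276894} = \frac{426334}{- \frac{55832352373}{201638}} = 426334 \left(- \frac{201638}{55832352373}\right) = - \frac{85965135092}{55832352373}$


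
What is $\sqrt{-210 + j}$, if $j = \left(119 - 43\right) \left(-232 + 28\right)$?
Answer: $9 i \sqrt{194} \approx 125.36 i$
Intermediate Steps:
$j = -15504$ ($j = 76 \left(-204\right) = -15504$)
$\sqrt{-210 + j} = \sqrt{-210 - 15504} = \sqrt{-15714} = 9 i \sqrt{194}$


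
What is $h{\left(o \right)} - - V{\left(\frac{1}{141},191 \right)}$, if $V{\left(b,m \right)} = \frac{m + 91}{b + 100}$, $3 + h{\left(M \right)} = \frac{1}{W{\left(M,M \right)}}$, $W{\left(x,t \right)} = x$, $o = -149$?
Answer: $- \frac{392710}{2101049} \approx -0.18691$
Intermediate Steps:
$h{\left(M \right)} = -3 + \frac{1}{M}$
$V{\left(b,m \right)} = \frac{91 + m}{100 + b}$
$h{\left(o \right)} - - V{\left(\frac{1}{141},191 \right)} = \left(-3 + \frac{1}{-149}\right) - - \frac{91 + 191}{100 + \frac{1}{141}} = \left(-3 - \frac{1}{149}\right) - - \frac{282}{100 + \frac{1}{141}} = - \frac{448}{149} - - \frac{282}{\frac{14101}{141}} = - \frac{448}{149} - - \frac{141 \cdot 282}{14101} = - \frac{448}{149} - \left(-1\right) \frac{39762}{14101} = - \frac{448}{149} - - \frac{39762}{14101} = - \frac{448}{149} + \frac{39762}{14101} = - \frac{392710}{2101049}$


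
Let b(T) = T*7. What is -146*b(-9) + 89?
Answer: 9287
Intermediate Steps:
b(T) = 7*T
-146*b(-9) + 89 = -1022*(-9) + 89 = -146*(-63) + 89 = 9198 + 89 = 9287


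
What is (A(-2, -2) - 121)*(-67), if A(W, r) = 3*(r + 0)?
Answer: 8509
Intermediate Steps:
A(W, r) = 3*r
(A(-2, -2) - 121)*(-67) = (3*(-2) - 121)*(-67) = (-6 - 121)*(-67) = -127*(-67) = 8509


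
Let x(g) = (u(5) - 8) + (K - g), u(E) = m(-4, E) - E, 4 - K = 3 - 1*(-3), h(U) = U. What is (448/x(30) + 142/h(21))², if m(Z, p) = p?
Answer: 217156/11025 ≈ 19.697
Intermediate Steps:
K = -2 (K = 4 - (3 - 1*(-3)) = 4 - (3 + 3) = 4 - 1*6 = 4 - 6 = -2)
u(E) = 0 (u(E) = E - E = 0)
x(g) = -10 - g (x(g) = (0 - 8) + (-2 - g) = -8 + (-2 - g) = -10 - g)
(448/x(30) + 142/h(21))² = (448/(-10 - 1*30) + 142/21)² = (448/(-10 - 30) + 142*(1/21))² = (448/(-40) + 142/21)² = (448*(-1/40) + 142/21)² = (-56/5 + 142/21)² = (-466/105)² = 217156/11025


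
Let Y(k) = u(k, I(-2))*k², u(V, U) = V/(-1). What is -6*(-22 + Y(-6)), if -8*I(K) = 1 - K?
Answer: -1164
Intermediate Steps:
I(K) = -⅛ + K/8 (I(K) = -(1 - K)/8 = -⅛ + K/8)
u(V, U) = -V (u(V, U) = V*(-1) = -V)
Y(k) = -k³ (Y(k) = (-k)*k² = -k³)
-6*(-22 + Y(-6)) = -6*(-22 - 1*(-6)³) = -6*(-22 - 1*(-216)) = -6*(-22 + 216) = -6*194 = -1164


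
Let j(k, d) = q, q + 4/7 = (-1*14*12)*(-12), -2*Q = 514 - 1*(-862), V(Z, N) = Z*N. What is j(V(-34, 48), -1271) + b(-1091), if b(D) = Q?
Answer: 9292/7 ≈ 1327.4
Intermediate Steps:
V(Z, N) = N*Z
Q = -688 (Q = -(514 - 1*(-862))/2 = -(514 + 862)/2 = -½*1376 = -688)
q = 14108/7 (q = -4/7 + (-1*14*12)*(-12) = -4/7 - 14*12*(-12) = -4/7 - 168*(-12) = -4/7 + 2016 = 14108/7 ≈ 2015.4)
j(k, d) = 14108/7
b(D) = -688
j(V(-34, 48), -1271) + b(-1091) = 14108/7 - 688 = 9292/7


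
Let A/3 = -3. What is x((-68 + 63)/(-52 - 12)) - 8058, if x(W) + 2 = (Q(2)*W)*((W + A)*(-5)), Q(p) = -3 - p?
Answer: -33085135/4096 ≈ -8077.4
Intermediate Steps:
A = -9 (A = 3*(-3) = -9)
x(W) = -2 - 5*W*(45 - 5*W) (x(W) = -2 + ((-3 - 1*2)*W)*((W - 9)*(-5)) = -2 + ((-3 - 2)*W)*((-9 + W)*(-5)) = -2 + (-5*W)*(45 - 5*W) = -2 - 5*W*(45 - 5*W))
x((-68 + 63)/(-52 - 12)) - 8058 = (-2 - 225*(-68 + 63)/(-52 - 12) + 25*((-68 + 63)/(-52 - 12))²) - 8058 = (-2 - (-1125)/(-64) + 25*(-5/(-64))²) - 8058 = (-2 - (-1125)*(-1)/64 + 25*(-5*(-1/64))²) - 8058 = (-2 - 225*5/64 + 25*(5/64)²) - 8058 = (-2 - 1125/64 + 25*(25/4096)) - 8058 = (-2 - 1125/64 + 625/4096) - 8058 = -79567/4096 - 8058 = -33085135/4096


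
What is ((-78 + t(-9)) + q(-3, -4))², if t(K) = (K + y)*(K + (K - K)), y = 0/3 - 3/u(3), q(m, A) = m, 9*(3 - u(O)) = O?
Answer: 6561/64 ≈ 102.52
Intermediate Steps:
u(O) = 3 - O/9
y = -9/8 (y = 0/3 - 3/(3 - ⅑*3) = 0*(⅓) - 3/(3 - ⅓) = 0 - 3/8/3 = 0 - 3*3/8 = 0 - 9/8 = -9/8 ≈ -1.1250)
t(K) = K*(-9/8 + K) (t(K) = (K - 9/8)*(K + (K - K)) = (-9/8 + K)*(K + 0) = (-9/8 + K)*K = K*(-9/8 + K))
((-78 + t(-9)) + q(-3, -4))² = ((-78 + (⅛)*(-9)*(-9 + 8*(-9))) - 3)² = ((-78 + (⅛)*(-9)*(-9 - 72)) - 3)² = ((-78 + (⅛)*(-9)*(-81)) - 3)² = ((-78 + 729/8) - 3)² = (105/8 - 3)² = (81/8)² = 6561/64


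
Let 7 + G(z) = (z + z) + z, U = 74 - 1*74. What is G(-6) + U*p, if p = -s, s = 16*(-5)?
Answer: -25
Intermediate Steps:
U = 0 (U = 74 - 74 = 0)
G(z) = -7 + 3*z (G(z) = -7 + ((z + z) + z) = -7 + (2*z + z) = -7 + 3*z)
s = -80
p = 80 (p = -1*(-80) = 80)
G(-6) + U*p = (-7 + 3*(-6)) + 0*80 = (-7 - 18) + 0 = -25 + 0 = -25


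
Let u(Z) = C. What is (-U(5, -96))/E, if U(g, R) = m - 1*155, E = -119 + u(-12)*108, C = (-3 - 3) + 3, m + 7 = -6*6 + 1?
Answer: -197/443 ≈ -0.44470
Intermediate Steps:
m = -42 (m = -7 + (-6*6 + 1) = -7 + (-36 + 1) = -7 - 35 = -42)
C = -3 (C = -6 + 3 = -3)
u(Z) = -3
E = -443 (E = -119 - 3*108 = -119 - 324 = -443)
U(g, R) = -197 (U(g, R) = -42 - 1*155 = -42 - 155 = -197)
(-U(5, -96))/E = -1*(-197)/(-443) = 197*(-1/443) = -197/443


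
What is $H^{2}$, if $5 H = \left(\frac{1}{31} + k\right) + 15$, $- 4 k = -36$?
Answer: $\frac{22201}{961} \approx 23.102$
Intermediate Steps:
$k = 9$ ($k = \left(- \frac{1}{4}\right) \left(-36\right) = 9$)
$H = \frac{149}{31}$ ($H = \frac{\left(\frac{1}{31} + 9\right) + 15}{5} = \frac{\frac{280}{31} + 15}{5} = \frac{1}{5} \cdot \frac{745}{31} = \frac{149}{31} \approx 4.8064$)
$H^{2} = \left(\frac{149}{31}\right)^{2} = \frac{22201}{961}$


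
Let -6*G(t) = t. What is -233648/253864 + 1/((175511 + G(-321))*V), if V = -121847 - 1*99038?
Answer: -2265191926456456/2461183845792945 ≈ -0.92037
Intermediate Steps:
V = -220885 (V = -121847 - 99038 = -220885)
G(t) = -t/6
-233648/253864 + 1/((175511 + G(-321))*V) = -233648/253864 + 1/((175511 - 1/6*(-321))*(-220885)) = -233648*1/253864 - 1/220885/(175511 + 107/2) = -29206/31733 - 1/220885/(351129/2) = -29206/31733 + (2/351129)*(-1/220885) = -29206/31733 - 2/77559129165 = -2265191926456456/2461183845792945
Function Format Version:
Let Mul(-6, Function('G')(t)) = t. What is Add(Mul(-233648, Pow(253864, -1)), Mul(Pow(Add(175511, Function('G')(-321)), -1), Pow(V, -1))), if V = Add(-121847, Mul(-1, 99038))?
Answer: Rational(-2265191926456456, 2461183845792945) ≈ -0.92037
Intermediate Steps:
V = -220885 (V = Add(-121847, -99038) = -220885)
Function('G')(t) = Mul(Rational(-1, 6), t)
Add(Mul(-233648, Pow(253864, -1)), Mul(Pow(Add(175511, Function('G')(-321)), -1), Pow(V, -1))) = Add(Mul(-233648, Pow(253864, -1)), Mul(Pow(Add(175511, Mul(Rational(-1, 6), -321)), -1), Pow(-220885, -1))) = Add(Mul(-233648, Rational(1, 253864)), Mul(Pow(Add(175511, Rational(107, 2)), -1), Rational(-1, 220885))) = Add(Rational(-29206, 31733), Mul(Pow(Rational(351129, 2), -1), Rational(-1, 220885))) = Add(Rational(-29206, 31733), Mul(Rational(2, 351129), Rational(-1, 220885))) = Add(Rational(-29206, 31733), Rational(-2, 77559129165)) = Rational(-2265191926456456, 2461183845792945)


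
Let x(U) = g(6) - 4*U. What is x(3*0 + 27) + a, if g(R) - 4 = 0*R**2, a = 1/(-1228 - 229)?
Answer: -151529/1457 ≈ -104.00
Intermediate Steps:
a = -1/1457 (a = 1/(-1457) = -1/1457 ≈ -0.00068634)
g(R) = 4 (g(R) = 4 + 0*R**2 = 4 + 0 = 4)
x(U) = 4 - 4*U
x(3*0 + 27) + a = (4 - 4*(3*0 + 27)) - 1/1457 = (4 - 4*(0 + 27)) - 1/1457 = (4 - 4*27) - 1/1457 = (4 - 108) - 1/1457 = -104 - 1/1457 = -151529/1457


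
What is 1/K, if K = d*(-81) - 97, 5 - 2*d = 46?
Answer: 2/3127 ≈ 0.00063959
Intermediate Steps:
d = -41/2 (d = 5/2 - ½*46 = 5/2 - 23 = -41/2 ≈ -20.500)
K = 3127/2 (K = -41/2*(-81) - 97 = 3321/2 - 97 = 3127/2 ≈ 1563.5)
1/K = 1/(3127/2) = 2/3127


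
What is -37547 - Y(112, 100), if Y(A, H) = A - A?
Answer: -37547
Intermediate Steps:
Y(A, H) = 0
-37547 - Y(112, 100) = -37547 - 1*0 = -37547 + 0 = -37547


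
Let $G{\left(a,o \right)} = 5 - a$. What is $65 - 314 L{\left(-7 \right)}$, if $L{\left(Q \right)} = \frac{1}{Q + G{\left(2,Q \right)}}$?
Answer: $\frac{287}{2} \approx 143.5$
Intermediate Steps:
$L{\left(Q \right)} = \frac{1}{3 + Q}$ ($L{\left(Q \right)} = \frac{1}{Q + \left(5 - 2\right)} = \frac{1}{Q + 3} = \frac{1}{3 + Q}$)
$65 - 314 L{\left(-7 \right)} = 65 - \frac{314}{3 - 7} = 65 - \frac{314}{-4} = 65 - - \frac{157}{2} = 65 + \frac{157}{2} = \frac{287}{2}$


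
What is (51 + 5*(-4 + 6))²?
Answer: 3721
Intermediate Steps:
(51 + 5*(-4 + 6))² = (51 + 5*2)² = (51 + 10)² = 61² = 3721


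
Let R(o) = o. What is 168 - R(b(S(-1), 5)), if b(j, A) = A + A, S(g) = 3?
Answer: 158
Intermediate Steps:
b(j, A) = 2*A
168 - R(b(S(-1), 5)) = 168 - 2*5 = 168 - 1*10 = 168 - 10 = 158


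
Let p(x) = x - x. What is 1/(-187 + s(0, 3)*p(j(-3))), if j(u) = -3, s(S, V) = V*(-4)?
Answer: -1/187 ≈ -0.0053476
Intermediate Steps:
s(S, V) = -4*V
p(x) = 0
1/(-187 + s(0, 3)*p(j(-3))) = 1/(-187 - 4*3*0) = 1/(-187 - 12*0) = 1/(-187 + 0) = 1/(-187) = -1/187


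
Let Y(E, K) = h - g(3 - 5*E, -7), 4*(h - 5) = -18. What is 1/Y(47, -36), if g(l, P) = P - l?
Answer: -2/449 ≈ -0.0044543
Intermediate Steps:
h = ½ (h = 5 + (¼)*(-18) = 5 - 9/2 = ½ ≈ 0.50000)
Y(E, K) = 21/2 - 5*E (Y(E, K) = ½ - (-7 - (3 - 5*E)) = ½ - (-7 + (-3 + 5*E)) = ½ - (-10 + 5*E) = ½ + (10 - 5*E) = 21/2 - 5*E)
1/Y(47, -36) = 1/(21/2 - 5*47) = 1/(21/2 - 235) = 1/(-449/2) = -2/449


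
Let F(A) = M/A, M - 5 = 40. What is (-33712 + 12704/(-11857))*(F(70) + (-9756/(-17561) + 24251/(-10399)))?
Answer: 579280617278375928/15157015020161 ≈ 38219.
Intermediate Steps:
M = 45 (M = 5 + 40 = 45)
F(A) = 45/A
(-33712 + 12704/(-11857))*(F(70) + (-9756/(-17561) + 24251/(-10399))) = (-33712 + 12704/(-11857))*(45/70 + (-9756/(-17561) + 24251/(-10399))) = (-33712 + 12704*(-1/11857))*(45*(1/70) + (-9756*(-1/17561) + 24251*(-1/10399))) = (-33712 - 12704/11857)*(9/14 + (9756/17561 - 24251/10399)) = -399735888*(9/14 - 324419167/182616839)/11857 = -399735888/11857*(-2898316787/2556635746) = 579280617278375928/15157015020161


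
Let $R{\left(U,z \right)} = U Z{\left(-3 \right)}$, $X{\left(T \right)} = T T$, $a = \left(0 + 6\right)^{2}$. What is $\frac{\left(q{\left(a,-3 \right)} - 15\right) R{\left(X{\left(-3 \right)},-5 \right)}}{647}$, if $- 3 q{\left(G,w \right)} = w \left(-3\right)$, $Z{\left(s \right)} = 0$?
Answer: $0$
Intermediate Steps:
$a = 36$ ($a = 6^{2} = 36$)
$q{\left(G,w \right)} = w$ ($q{\left(G,w \right)} = - \frac{w \left(-3\right)}{3} = - \frac{\left(-3\right) w}{3} = w$)
$X{\left(T \right)} = T^{2}$
$R{\left(U,z \right)} = 0$ ($R{\left(U,z \right)} = U 0 = 0$)
$\frac{\left(q{\left(a,-3 \right)} - 15\right) R{\left(X{\left(-3 \right)},-5 \right)}}{647} = \frac{\left(-3 - 15\right) 0}{647} = \left(-18\right) 0 \cdot \frac{1}{647} = 0 \cdot \frac{1}{647} = 0$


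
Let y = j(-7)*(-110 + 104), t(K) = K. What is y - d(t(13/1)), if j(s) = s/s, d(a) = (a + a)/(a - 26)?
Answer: -4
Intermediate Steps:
d(a) = 2*a/(-26 + a) (d(a) = (2*a)/(-26 + a) = 2*a/(-26 + a))
j(s) = 1
y = -6 (y = 1*(-110 + 104) = 1*(-6) = -6)
y - d(t(13/1)) = -6 - 2*13/1/(-26 + 13/1) = -6 - 2*13*1/(-26 + 13*1) = -6 - 2*13/(-26 + 13) = -6 - 2*13/(-13) = -6 - 2*13*(-1)/13 = -6 - 1*(-2) = -6 + 2 = -4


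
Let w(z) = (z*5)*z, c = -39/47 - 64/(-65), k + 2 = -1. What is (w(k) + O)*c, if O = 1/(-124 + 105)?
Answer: 403942/58045 ≈ 6.9591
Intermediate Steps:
O = -1/19 (O = 1/(-19) = -1/19 ≈ -0.052632)
k = -3 (k = -2 - 1 = -3)
c = 473/3055 (c = -39*1/47 - 64*(-1/65) = -39/47 + 64/65 = 473/3055 ≈ 0.15483)
w(z) = 5*z² (w(z) = (5*z)*z = 5*z²)
(w(k) + O)*c = (5*(-3)² - 1/19)*(473/3055) = (5*9 - 1/19)*(473/3055) = (45 - 1/19)*(473/3055) = (854/19)*(473/3055) = 403942/58045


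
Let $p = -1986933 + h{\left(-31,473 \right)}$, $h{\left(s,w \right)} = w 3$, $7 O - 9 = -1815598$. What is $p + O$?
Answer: $- \frac{15714187}{7} \approx -2.2449 \cdot 10^{6}$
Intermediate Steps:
$O = - \frac{1815589}{7}$ ($O = \frac{9}{7} + \frac{1}{7} \left(-1815598\right) = \frac{9}{7} - \frac{1815598}{7} = - \frac{1815589}{7} \approx -2.5937 \cdot 10^{5}$)
$h{\left(s,w \right)} = 3 w$
$p = -1985514$ ($p = -1986933 + 3 \cdot 473 = -1986933 + 1419 = -1985514$)
$p + O = -1985514 - \frac{1815589}{7} = - \frac{15714187}{7}$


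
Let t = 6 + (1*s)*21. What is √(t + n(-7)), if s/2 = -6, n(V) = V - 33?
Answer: I*√286 ≈ 16.912*I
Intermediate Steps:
n(V) = -33 + V
s = -12 (s = 2*(-6) = -12)
t = -246 (t = 6 + (1*(-12))*21 = 6 - 12*21 = 6 - 252 = -246)
√(t + n(-7)) = √(-246 + (-33 - 7)) = √(-246 - 40) = √(-286) = I*√286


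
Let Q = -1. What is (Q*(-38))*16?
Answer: 608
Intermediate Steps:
(Q*(-38))*16 = -1*(-38)*16 = 38*16 = 608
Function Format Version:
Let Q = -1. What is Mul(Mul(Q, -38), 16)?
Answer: 608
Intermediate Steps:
Mul(Mul(Q, -38), 16) = Mul(Mul(-1, -38), 16) = Mul(38, 16) = 608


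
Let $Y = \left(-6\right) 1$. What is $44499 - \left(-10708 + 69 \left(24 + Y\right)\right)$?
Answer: $53965$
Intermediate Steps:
$Y = -6$
$44499 - \left(-10708 + 69 \left(24 + Y\right)\right) = 44499 - \left(-10708 + 69 \left(24 - 6\right)\right) = 44499 - \left(-10708 + 69 \cdot 18\right) = 44499 - \left(-10708 + 1242\right) = 44499 - -9466 = 44499 + 9466 = 53965$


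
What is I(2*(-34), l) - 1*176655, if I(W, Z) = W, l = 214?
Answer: -176723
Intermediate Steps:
I(2*(-34), l) - 1*176655 = 2*(-34) - 1*176655 = -68 - 176655 = -176723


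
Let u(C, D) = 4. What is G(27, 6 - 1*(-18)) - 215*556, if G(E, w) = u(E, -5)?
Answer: -119536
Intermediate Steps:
G(E, w) = 4
G(27, 6 - 1*(-18)) - 215*556 = 4 - 215*556 = 4 - 119540 = -119536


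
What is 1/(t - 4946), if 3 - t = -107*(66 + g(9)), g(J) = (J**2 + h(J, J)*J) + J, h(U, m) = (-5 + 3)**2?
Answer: 1/15601 ≈ 6.4099e-5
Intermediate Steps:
h(U, m) = 4 (h(U, m) = (-2)**2 = 4)
g(J) = J**2 + 5*J (g(J) = (J**2 + 4*J) + J = J**2 + 5*J)
t = 20547 (t = 3 - (-107)*(66 + 9*(5 + 9)) = 3 - (-107)*(66 + 9*14) = 3 - (-107)*(66 + 126) = 3 - (-107)*192 = 3 - 1*(-20544) = 3 + 20544 = 20547)
1/(t - 4946) = 1/(20547 - 4946) = 1/15601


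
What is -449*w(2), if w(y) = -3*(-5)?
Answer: -6735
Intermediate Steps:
w(y) = 15
-449*w(2) = -449*15 = -6735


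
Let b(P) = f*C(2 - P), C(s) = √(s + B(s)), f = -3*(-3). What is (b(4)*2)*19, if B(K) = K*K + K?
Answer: 0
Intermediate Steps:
f = 9
B(K) = K + K² (B(K) = K² + K = K + K²)
C(s) = √(s + s*(1 + s))
b(P) = 9*√((2 - P)*(4 - P)) (b(P) = 9*√((2 - P)*(2 + (2 - P))) = 9*√((2 - P)*(4 - P)))
(b(4)*2)*19 = ((9*√(8 + 4² - 6*4))*2)*19 = ((9*√(8 + 16 - 24))*2)*19 = ((9*√0)*2)*19 = ((9*0)*2)*19 = (0*2)*19 = 0*19 = 0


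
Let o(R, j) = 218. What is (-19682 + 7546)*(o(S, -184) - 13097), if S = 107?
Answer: 156299544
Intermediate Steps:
(-19682 + 7546)*(o(S, -184) - 13097) = (-19682 + 7546)*(218 - 13097) = -12136*(-12879) = 156299544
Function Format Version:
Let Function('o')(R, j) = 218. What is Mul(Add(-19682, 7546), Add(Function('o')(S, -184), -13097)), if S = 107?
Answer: 156299544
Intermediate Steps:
Mul(Add(-19682, 7546), Add(Function('o')(S, -184), -13097)) = Mul(Add(-19682, 7546), Add(218, -13097)) = Mul(-12136, -12879) = 156299544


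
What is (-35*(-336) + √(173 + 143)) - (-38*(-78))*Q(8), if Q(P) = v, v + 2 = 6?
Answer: -96 + 2*√79 ≈ -78.224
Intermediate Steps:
v = 4 (v = -2 + 6 = 4)
Q(P) = 4
(-35*(-336) + √(173 + 143)) - (-38*(-78))*Q(8) = (-35*(-336) + √(173 + 143)) - (-38*(-78))*4 = (11760 + √316) - 2964*4 = (11760 + 2*√79) - 1*11856 = (11760 + 2*√79) - 11856 = -96 + 2*√79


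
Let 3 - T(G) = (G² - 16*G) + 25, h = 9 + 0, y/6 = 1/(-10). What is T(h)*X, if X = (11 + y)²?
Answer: 110864/25 ≈ 4434.6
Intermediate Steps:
y = -⅗ (y = 6/(-10) = 6*(-⅒) = -⅗ ≈ -0.60000)
h = 9
T(G) = -22 - G² + 16*G (T(G) = 3 - ((G² - 16*G) + 25) = 3 - (25 + G² - 16*G) = 3 + (-25 - G² + 16*G) = -22 - G² + 16*G)
X = 2704/25 (X = (11 - ⅗)² = (52/5)² = 2704/25 ≈ 108.16)
T(h)*X = (-22 - 1*9² + 16*9)*(2704/25) = (-22 - 1*81 + 144)*(2704/25) = (-22 - 81 + 144)*(2704/25) = 41*(2704/25) = 110864/25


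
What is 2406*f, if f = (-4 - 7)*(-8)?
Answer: 211728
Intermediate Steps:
f = 88 (f = -11*(-8) = 88)
2406*f = 2406*88 = 211728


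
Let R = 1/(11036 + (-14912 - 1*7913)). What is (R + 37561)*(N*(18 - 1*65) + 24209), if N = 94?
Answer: 8763585974748/11789 ≈ 7.4337e+8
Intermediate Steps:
R = -1/11789 (R = 1/(11036 + (-14912 - 7913)) = 1/(11036 - 22825) = 1/(-11789) = -1/11789 ≈ -8.4825e-5)
(R + 37561)*(N*(18 - 1*65) + 24209) = (-1/11789 + 37561)*(94*(18 - 1*65) + 24209) = 442806628*(94*(18 - 65) + 24209)/11789 = 442806628*(94*(-47) + 24209)/11789 = 442806628*(-4418 + 24209)/11789 = (442806628/11789)*19791 = 8763585974748/11789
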